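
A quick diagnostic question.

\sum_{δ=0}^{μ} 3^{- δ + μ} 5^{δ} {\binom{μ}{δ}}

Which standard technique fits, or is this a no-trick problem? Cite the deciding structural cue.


Method: the binomial theorem — terms weighting {\binom{μ}{δ}} against matched powers of 5 and 3 reassemble into (5 + 3)^μ by the binomial theorem.


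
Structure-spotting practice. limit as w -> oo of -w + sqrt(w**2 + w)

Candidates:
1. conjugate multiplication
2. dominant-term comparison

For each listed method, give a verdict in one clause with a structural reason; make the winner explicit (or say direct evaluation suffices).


Method: conjugate multiplication — divergence minus divergence hides a finite answer — expose it by pairing sqrt(w**2 + w) - w with its conjugate.
- conjugate multiplication: yes — fits the structure here.
- dominant-term comparison — no dominant-degree comparison decides it.


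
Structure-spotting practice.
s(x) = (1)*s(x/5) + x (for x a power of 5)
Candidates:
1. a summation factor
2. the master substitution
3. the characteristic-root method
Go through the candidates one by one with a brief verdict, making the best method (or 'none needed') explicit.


Diagnosis: the master substitution — the call at x/5 makes this multiplicative recursion; the master-style substitution converts it to additive.
- a summation factor — the recursion divides its index rather than shifting it — there is no previous-term chain for a summation factor to telescope.
- the master substitution: a fit — the right tool for this form.
- the characteristic-root method — the recursion divides its index rather than shifting it — outside the constant-shift family the root method covers.


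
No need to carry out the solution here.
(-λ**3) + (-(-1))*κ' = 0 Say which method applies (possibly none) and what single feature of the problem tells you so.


Technique: no special technique — the slope is a function of λ alone, so integrate both sides directly.


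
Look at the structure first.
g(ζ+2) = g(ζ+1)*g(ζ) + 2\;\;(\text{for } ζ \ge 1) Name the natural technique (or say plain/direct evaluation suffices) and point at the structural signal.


Technique: no special technique — no ansatz, no master substitution, no summation factor survives the nonlinearity here.


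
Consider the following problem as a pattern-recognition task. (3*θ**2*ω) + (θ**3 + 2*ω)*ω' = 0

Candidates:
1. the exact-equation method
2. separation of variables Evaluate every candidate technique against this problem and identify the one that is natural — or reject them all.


Diagnosis: the exact-equation method — check exactness first: here it holds (3*θ**2*ω, θ**3 + 2*ω have matching cross partials), so no integrating factor is needed.
- the exact-equation method — yes — fits the structure here.
- separation of variables: the two dependences are entangled, not a clean product of one-variable pieces.


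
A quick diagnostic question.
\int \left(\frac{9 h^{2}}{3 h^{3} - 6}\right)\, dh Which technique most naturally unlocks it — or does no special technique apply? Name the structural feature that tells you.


Method: u-substitution — the only nontrivial dependence routes through 3 h^{3} - 6, whose derivative supplies the leftover factor up to a constant multiple — u = 3 h^{3} - 6 flattens it.


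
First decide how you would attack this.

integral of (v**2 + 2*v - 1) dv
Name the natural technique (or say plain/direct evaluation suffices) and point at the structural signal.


Verdict: no special technique — nothing composite, nothing rational, nothing trigonometric — each constant-multiple power of v integrates by the power rule alone.


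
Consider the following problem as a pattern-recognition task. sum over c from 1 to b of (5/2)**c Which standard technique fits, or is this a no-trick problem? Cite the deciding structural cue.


Diagnosis: the geometric series formula — term-over-term division gives 5/2 every time — index-free ratio, geometric sum formula applies.


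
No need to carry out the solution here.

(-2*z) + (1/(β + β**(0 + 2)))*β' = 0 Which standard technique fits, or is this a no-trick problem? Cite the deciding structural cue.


Verdict: separation of variables — all dependence on the two variables factors apart, the defining separable shape. A Bernoulli substitution applies to this equation as given; separation takes the same equation in its displayed form.


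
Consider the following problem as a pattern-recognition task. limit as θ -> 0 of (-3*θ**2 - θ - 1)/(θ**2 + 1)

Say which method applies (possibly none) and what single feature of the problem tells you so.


Verdict: no special technique — no denominator vanishes and nothing blows up at 0: direct substitution is the whole computation.


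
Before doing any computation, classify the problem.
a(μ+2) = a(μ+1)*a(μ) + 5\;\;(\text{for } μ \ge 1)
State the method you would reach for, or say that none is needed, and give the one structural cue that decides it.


Technique: no special technique — the sequence value feeds back through itself nonlinearly — linear superposition fails, and every superposition-based closed form fails with it.


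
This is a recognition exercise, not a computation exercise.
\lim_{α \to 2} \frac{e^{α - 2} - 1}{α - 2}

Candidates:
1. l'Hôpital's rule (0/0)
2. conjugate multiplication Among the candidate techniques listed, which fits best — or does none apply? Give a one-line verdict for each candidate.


Best approach: l'Hôpital's rule (0/0) — substituting 2 gives 0 over 0; differentiate top and bottom once and re-evaluate. A local series expansion at the point resolves it as well; the rule is the packaged version of that step.
- l'Hôpital's rule (0/0): applies; the problem has the shape this method handles.
- conjugate multiplication — the conjugate move applies to radical differences, which this is not.


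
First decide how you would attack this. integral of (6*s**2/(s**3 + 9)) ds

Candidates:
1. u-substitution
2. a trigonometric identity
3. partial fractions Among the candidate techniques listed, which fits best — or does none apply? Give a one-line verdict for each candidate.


Technique: u-substitution — read it as f(s**3 + 9) times a constant multiple of d(s**3 + 9): one substitution, u = s**3 + 9, finishes it.
- u-substitution: applies; the problem has the shape this method handles.
- a trigonometric identity — no sine or cosine appears, so there is nothing for a trigonometric identity to act on.
- partial fractions — the denominator is irreducible over the rationals — no rational-coefficient split into simpler fractions exists.


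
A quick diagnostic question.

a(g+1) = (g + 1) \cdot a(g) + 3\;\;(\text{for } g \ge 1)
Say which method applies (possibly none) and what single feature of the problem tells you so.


Best approach: a summation factor — it is first-order linear but the coefficient g + 1 depends on the index, so multiply through by a summation factor to telescope it.


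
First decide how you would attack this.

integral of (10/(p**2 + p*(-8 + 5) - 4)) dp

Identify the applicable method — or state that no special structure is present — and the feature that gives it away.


Best approach: partial fractions — a proper rational integrand over the factorable (p**2 + p*(-8 + 5) - 4): partial fractions reduce it to elementary pieces.


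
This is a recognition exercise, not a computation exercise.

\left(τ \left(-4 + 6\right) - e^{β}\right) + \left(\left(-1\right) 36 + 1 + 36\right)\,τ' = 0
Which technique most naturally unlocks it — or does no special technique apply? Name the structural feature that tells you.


Verdict: a linear integrating factor — arrange it as τ' + (-4 + 6)·τ = (the forcing term) and the integrating factor does the rest.


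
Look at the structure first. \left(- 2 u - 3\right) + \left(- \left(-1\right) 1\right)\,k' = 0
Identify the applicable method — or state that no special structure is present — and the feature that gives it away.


Verdict: no special technique — solved for the derivative, no k appears — this is antidifferentiation in u wearing ODE clothing.


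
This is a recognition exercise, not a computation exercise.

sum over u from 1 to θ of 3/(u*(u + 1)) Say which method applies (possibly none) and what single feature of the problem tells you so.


Method: telescoping — one partial-fraction pass turns 3/(u*(u + 1)) into a shifted difference, and shifted differences telescope.


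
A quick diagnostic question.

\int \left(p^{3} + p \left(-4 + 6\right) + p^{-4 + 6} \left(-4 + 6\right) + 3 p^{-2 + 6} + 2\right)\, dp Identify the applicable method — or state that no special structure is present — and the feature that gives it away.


Technique: no special technique — a term-by-term power-rule job in p; no substitution or rearrangement earns its keep here.


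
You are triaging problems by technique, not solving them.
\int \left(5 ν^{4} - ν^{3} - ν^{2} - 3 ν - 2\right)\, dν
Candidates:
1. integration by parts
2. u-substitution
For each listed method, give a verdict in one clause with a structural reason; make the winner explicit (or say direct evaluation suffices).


Best approach: no special technique — the integrand is a sum of constant multiples of powers of ν — integrate term by term.
- integration by parts: parts would only shuffle a directly integrable integrand.
- u-substitution — no substitution does more than relabel what direct integration already handles.


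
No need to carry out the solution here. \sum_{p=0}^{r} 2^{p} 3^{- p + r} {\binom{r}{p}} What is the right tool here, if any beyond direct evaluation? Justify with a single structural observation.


Technique: the binomial theorem — {\binom{r}{p}} weighting matched powers of 2 and 3 is the expanded form of (2 + 3)^r — fold it back up.


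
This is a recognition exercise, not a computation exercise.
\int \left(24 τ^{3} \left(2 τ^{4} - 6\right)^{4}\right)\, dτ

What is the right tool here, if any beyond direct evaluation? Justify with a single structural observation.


Best approach: u-substitution — spotting that 24 τ^{3} is a constant multiple of the derivative of 2 τ^{4} - 6 is the key observation — substitute u = 2 τ^{4} - 6 and the integral becomes one-dimensional in u. Nothing stops a full expansion here — the substitution simply spares the algebra.


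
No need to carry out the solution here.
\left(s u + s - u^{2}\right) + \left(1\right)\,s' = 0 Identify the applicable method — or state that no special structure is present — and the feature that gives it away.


Best approach: a linear integrating factor — linear in the unknown with genuine forcing: multiply through by the exponential of the integrated coefficient and the left side closes into one derivative.


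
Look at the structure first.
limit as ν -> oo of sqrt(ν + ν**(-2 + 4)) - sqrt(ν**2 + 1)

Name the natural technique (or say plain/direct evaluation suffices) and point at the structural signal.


Technique: conjugate multiplication — infinity minus infinity with a radical in play — multiply by the conjugate so the divergences of sqrt(ν + ν**(-2 + 4)) and sqrt(ν**2 + 1) annihilate.


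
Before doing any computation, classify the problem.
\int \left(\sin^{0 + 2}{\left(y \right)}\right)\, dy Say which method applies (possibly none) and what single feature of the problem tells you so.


Technique: a trigonometric identity — \sin^{0 + 2}{\left(y \right)} calls for power reduction: rewrite via double angles before any antiderivative is attempted.


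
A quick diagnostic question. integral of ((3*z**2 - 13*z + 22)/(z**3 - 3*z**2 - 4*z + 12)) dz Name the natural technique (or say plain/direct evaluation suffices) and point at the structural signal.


Verdict: partial fractions — the integrand is a proper rational function and its denominator z**3 - 3*z**2 - 4*z + 12 factors into distinct pieces, so it splits into simple fractions.


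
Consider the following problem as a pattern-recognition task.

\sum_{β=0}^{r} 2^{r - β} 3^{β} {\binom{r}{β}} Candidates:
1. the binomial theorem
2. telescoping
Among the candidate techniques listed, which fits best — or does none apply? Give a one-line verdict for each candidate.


Diagnosis: the binomial theorem — {\binom{r}{β}} weighting matched powers of 3 and 2 is the expanded form of (3 + 2)^r — fold it back up.
- the binomial theorem: applicable, and directly so.
- telescoping — as presented, consecutive terms share no shifted copy to cancel against — no rewrite is on display to change that.


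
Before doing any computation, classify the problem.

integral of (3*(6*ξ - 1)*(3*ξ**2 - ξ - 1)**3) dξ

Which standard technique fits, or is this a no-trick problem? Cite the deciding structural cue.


Method: u-substitution — structure check: outer function, inner expression 3*ξ**2 - ξ - 1, inner derivative as a factor — the classic u = 3*ξ**2 - ξ - 1 pattern. One could also expand and integrate term by term; the substitution is strictly more direct.


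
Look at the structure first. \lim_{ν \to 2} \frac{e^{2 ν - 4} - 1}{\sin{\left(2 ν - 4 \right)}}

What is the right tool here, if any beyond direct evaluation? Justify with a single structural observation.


Technique: l'Hôpital's rule (0/0) — substituting 2 gives 0 over 0; differentiate top and bottom once and re-evaluate. A first-order expansion at the point is an equally standard path; the rule packages it.


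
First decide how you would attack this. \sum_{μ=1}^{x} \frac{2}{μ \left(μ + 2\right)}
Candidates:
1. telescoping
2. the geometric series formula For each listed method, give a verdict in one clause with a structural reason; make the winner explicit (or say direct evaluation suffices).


Verdict: telescoping — integer-spaced poles in \frac{2}{μ \left(μ + 2\right)} are the telescoping signature in disguise.
- telescoping: yes — fits the structure here.
- the geometric series formula: dividing successive terms gives an index-dependent quantity, not a constant.


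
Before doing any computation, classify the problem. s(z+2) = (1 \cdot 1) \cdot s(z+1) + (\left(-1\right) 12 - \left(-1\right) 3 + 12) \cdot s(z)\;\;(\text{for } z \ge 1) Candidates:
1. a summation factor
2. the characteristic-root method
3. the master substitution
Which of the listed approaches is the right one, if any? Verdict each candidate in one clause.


Technique: the characteristic-root method — linear, homogeneous, constant coefficients: solutions of the form r^z exist — find the roots of the characteristic polynomial.
- a summation factor: a summation factor telescopes one-step recursions; this one carries higher-order memory.
- the characteristic-root method: applies; the problem has the shape this method handles.
- the master substitution: there is no divide-the-index recursive argument.


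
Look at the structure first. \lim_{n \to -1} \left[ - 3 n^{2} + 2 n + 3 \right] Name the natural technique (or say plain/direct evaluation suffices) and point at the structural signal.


Method: no special technique — the function is continuous at -1; evaluation is itself the limit, no machinery required.


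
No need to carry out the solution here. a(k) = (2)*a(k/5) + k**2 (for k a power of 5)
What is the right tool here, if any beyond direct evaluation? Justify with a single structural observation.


Verdict: the master substitution — a divide-and-conquer shape: argument k/5, so change variables with k = 5^m and solve the linear version.


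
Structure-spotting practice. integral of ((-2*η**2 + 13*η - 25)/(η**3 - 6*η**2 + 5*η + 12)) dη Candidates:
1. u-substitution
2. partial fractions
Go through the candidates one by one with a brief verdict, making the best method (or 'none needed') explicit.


Technique: partial fractions — with η**3 - 6*η**2 + 5*η + 12 factorable and the degree on top strictly smaller, simple-fraction decomposition is immediate.
- u-substitution — no subexpression of the integrand serves as a whole-integral substitution inner — individual terms may offer their own, but none carries its derivative as a factor of the full integrand; a working change of variable would have to be constructed from outside the expression.
- partial fractions — applies; the problem has the shape this method handles.


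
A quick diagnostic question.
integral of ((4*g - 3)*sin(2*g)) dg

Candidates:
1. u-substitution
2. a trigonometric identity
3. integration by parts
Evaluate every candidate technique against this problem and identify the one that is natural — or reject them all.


Technique: integration by parts — a polynomial factor 4*g - 3 multiplies sin(2*g); differentiating 4*g - 3 lowers its degree while sin(2*g) integrates cleanly, so parts wins.
- u-substitution — no subexpression of the integrand serves as a whole-integral substitution inner — individual terms may offer their own, but none carries its derivative as a factor of the full integrand; a working change of variable would have to be constructed from outside the expression.
- a trigonometric identity — the trigonometric factor has no even power to reduce and no cross-frequency product to convert — the standard power-reduction and product-to-sum identities do not engage it.
- integration by parts — applicable, and directly so.


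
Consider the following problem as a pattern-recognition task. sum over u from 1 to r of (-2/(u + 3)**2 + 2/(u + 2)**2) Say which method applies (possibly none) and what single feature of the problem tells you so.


Method: telescoping — the summand is built as 2/(u + 2)**2 minus its own successor — adjacent terms annihilate down the line.


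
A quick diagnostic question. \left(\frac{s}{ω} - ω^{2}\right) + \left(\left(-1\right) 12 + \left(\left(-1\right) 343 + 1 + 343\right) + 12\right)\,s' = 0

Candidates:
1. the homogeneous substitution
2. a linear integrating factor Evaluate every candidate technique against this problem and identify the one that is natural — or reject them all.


Best approach: a linear integrating factor — linear in the unknown with genuine forcing: multiply through by the exponential of the integrated coefficient and the left side closes into one derivative.
- the homogeneous substitution: rescaling both variables together changes the slope, so no ratio substitution collapses it.
- a linear integrating factor: applicable, and directly so.


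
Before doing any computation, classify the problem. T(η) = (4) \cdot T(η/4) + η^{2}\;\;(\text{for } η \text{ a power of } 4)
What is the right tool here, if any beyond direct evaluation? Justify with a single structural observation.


Verdict: the master substitution — the argument contracts 4-fold per step: reindex η exponentially and solve the linear recurrence in the new index.


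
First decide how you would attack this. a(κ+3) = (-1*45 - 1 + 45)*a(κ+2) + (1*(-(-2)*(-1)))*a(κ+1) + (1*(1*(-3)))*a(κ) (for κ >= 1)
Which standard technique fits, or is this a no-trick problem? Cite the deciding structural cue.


Diagnosis: the characteristic-root method — this is the constant-coefficient homogeneous case — the whole solution in κ reduces to a polynomial's roots.


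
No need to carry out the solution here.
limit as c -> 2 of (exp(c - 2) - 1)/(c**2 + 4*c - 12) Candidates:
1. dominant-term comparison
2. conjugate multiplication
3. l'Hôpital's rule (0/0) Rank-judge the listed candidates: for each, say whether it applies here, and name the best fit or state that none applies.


Method: l'Hôpital's rule (0/0) — both numerator and denominator vanish at 2: the genuine 0/0 indeterminate that l'Hôpital exists for. Expanding numerator and denominator to first order gives the same value — the rule automates exactly that.
- dominant-term comparison: this limit is not decided by comparing polynomial growth at infinity.
- conjugate multiplication: no difference of divergent radicals appears, so rationalizing has nothing to cancel.
- l'Hôpital's rule (0/0) — a fit — the right tool for this form.


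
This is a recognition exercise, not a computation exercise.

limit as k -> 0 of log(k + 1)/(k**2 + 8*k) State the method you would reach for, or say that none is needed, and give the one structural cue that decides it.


Technique: l'Hôpital's rule (0/0) — the 0/0 form at 0 is the signature situation for l'Hôpital's rule. One could equally expand both pieces locally and compare leading terms; the rule does that in one stroke.


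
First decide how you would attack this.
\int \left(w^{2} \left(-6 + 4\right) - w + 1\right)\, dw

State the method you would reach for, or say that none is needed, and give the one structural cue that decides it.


Method: no special technique — scan for structure and find none: constant multiples of powers of w, integrate directly.


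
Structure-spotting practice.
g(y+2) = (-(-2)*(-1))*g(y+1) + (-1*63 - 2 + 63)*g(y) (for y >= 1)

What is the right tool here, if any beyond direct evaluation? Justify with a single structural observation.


Best approach: the characteristic-root method — fixed numeric weights on consecutive terms and no forcing term added: the root method in its home territory.


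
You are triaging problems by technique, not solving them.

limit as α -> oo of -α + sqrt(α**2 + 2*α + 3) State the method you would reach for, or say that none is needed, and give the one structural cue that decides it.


Technique: conjugate multiplication — this difference gives up after one conjugate multiplication — the radical structure cancels against its conjugate.


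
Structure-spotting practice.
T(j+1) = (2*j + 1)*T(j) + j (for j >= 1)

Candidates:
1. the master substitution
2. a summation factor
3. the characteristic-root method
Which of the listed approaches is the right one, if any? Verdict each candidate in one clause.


Best approach: a summation factor — because the multiplier 2*j + 1 is index-dependent, divide through by its running product and sum the resulting differences.
- the master substitution — there is no divide-the-index recursive argument.
- a summation factor: yes — fits the structure here.
- the characteristic-root method: an index-dependent weight blocks the pure exponential ansatz.


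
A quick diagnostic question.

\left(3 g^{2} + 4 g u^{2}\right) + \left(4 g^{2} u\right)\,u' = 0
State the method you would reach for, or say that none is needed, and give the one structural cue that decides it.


Technique: the exact-equation method — d/du of 3 g^{2} + 4 g u^{2} equals d/dg of 4 g^{2} u: the form is a total differential of one potential — integrate it exactly.


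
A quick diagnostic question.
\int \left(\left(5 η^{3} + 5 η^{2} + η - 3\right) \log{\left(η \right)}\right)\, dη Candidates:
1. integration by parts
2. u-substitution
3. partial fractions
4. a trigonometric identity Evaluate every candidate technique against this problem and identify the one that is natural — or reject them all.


Method: integration by parts — choose u = \log{\left(η \right)}: one derivative turns the logarithm algebraic, and the remaining factor 5 η^{3} + 5 η^{2} + η - 3 integrates term by term under the power rule.
- integration by parts: applies; the problem has the shape this method handles.
- u-substitution — no subexpression of the integrand pairs with its own derivative as a factor — individual terms may offer their own substitutions, but any change of variable covering the whole integral would have to be constructed from outside the expression.
- partial fractions — there is no rational-function structure to decompose.
- a trigonometric identity: no sine or cosine appears, so there is nothing for a trigonometric identity to act on.


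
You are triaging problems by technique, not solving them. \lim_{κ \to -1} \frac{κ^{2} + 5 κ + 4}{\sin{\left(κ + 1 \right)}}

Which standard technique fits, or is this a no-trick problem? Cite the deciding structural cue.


Best approach: l'Hôpital's rule (0/0) — the 0/0 form at -1 is the signature situation for l'Hôpital's rule. A local series expansion at the point resolves it as well; the rule is the packaged version of that step.


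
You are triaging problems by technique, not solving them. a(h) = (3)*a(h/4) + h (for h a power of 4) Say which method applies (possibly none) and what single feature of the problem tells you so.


Technique: the master substitution — treat m = log base 4 of h as the new clock: one recursion step advances m by one while h scales by 4.


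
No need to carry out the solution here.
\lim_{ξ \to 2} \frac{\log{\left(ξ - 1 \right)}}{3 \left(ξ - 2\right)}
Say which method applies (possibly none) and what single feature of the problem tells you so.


Method: l'Hôpital's rule (0/0) — both numerator and denominator vanish at 2: the genuine 0/0 indeterminate that l'Hôpital exists for. Expanding numerator and denominator to first order gives the same value — the rule automates exactly that.


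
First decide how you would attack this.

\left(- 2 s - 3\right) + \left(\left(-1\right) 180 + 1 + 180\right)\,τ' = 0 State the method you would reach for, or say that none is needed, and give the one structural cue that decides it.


Technique: no special technique — the slope is a function of s alone, so integrate both sides directly.


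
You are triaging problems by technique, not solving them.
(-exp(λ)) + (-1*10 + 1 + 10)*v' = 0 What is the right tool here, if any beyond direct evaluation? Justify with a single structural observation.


Method: no special technique — with v absent the equation is not coupled at all: direct integration in λ.


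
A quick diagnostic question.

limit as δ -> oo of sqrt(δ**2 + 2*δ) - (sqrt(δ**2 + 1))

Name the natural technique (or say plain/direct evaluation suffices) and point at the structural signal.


Technique: conjugate multiplication — both pieces blow up but their difference is finite; the conjugate trick rationalizes sqrt(δ**2 + 2*δ) - sqrt(δ**2 + 1).


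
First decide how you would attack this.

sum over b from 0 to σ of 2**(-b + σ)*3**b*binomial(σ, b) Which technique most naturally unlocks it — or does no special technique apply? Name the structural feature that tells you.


Technique: the binomial theorem — the binomial coefficients weight matched powers of 3 and 2, which is exactly the expansion of a binomial power.


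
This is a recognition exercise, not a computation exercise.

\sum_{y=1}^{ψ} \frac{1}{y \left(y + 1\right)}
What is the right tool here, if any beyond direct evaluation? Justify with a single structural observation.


Diagnosis: telescoping — poles of \frac{1}{y \left(y + 1\right)} differ by an integer, the telltale of a telescoping partial-fraction sum.


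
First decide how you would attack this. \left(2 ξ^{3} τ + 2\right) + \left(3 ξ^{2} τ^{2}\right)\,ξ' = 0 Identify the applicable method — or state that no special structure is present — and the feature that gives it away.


Technique: the exact-equation method — 2 ξ^{3} τ + 2 and 3 ξ^{2} τ^{2} pass the exactness check on the nose, so no integrating factor in τ or ξ is needed at all.


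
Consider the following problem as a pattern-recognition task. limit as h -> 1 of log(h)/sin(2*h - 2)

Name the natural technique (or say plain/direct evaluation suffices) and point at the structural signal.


Best approach: l'Hôpital's rule (0/0) — the 0/0 form at 1 is the signature situation for l'Hôpital's rule. A local series expansion at the point resolves it as well; the rule is the packaged version of that step.


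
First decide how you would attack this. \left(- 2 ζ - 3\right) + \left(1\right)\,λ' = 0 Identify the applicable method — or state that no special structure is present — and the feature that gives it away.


Diagnosis: no special technique — with λ absent the equation is not coupled at all: direct integration in ζ.


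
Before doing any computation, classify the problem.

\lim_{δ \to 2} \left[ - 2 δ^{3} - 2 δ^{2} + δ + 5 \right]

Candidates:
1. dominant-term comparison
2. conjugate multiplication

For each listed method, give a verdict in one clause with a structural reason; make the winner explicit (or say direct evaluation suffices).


Verdict: no special technique — the expression is continuous at the evaluation point — substitute directly; no indeterminate form appears.
- dominant-term comparison: this is not a rational comparison of growth rates at infinity.
- conjugate multiplication — the conjugate move applies to radical differences, which this is not.


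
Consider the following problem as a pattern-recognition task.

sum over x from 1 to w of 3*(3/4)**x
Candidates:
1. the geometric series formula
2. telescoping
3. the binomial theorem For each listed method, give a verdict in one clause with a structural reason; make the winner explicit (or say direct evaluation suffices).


Best approach: the geometric series formula — term-over-term division gives 3/4 every time — index-free ratio, geometric sum formula applies.
- the geometric series formula — yes, a natural case for it.
- telescoping — in the displayed form, no term reappears at a neighboring index to cancel against.
- the binomial theorem — the terms do not reassemble into a binomial power.


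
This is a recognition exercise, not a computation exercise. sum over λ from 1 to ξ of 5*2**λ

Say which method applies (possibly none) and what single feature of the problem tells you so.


Verdict: the geometric series formula — each term is 2 times the previous one, so the geometric-series formula applies directly.


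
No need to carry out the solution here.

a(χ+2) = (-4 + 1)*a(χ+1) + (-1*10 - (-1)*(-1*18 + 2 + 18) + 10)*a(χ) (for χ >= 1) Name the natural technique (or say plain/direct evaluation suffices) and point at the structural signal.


Verdict: the characteristic-root method — shift-invariance with fixed coefficients calls for exponential trials; the characteristic polynomial finds every r^χ.


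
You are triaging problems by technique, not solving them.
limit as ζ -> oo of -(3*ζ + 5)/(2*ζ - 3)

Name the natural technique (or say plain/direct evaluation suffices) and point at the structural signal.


Verdict: dominant-term comparison — divide by the highest power of ζ present: lower-order terms vanish and the dominant ratio remains. Differentiating the expression as a single quotient would eventually settle it as well; matching dominant growth settles it immediately.


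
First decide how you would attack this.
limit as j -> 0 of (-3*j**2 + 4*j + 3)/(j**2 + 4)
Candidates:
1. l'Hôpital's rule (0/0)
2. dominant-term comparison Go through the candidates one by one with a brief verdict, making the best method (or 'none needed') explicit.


Verdict: no special technique — the function is continuous at 0; evaluation is itself the limit, no machinery required.
- l'Hôpital's rule (0/0): substituting the point produces a determinate value, not a 0 over 0 clash.
- dominant-term comparison — no ranking of term growth rates resolves the limit here.


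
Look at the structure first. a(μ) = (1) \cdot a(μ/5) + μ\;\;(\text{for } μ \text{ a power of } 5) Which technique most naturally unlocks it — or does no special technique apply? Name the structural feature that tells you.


Diagnosis: the master substitution — the argument contracts 5-fold per step: reindex μ exponentially and solve the linear recurrence in the new index.


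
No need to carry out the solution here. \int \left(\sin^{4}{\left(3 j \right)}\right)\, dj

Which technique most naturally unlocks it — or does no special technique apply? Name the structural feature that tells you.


Verdict: a trigonometric identity — the exponent on \sin^{4}{\left(3 j \right)} is even — the power-reduction identity is the standard preprocessing step.


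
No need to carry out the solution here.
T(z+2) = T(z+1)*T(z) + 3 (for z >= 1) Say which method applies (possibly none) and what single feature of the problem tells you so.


Diagnosis: no special technique — the map from one term to the next is curved, not linear, so linear closed-form machinery does not attach.


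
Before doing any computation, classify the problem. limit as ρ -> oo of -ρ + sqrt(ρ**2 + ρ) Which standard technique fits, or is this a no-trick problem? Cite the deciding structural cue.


Verdict: conjugate multiplication — this difference gives up after one conjugate multiplication — the radical structure cancels against its conjugate.


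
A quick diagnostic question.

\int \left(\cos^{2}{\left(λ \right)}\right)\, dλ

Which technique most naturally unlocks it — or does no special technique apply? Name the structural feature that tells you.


Method: a trigonometric identity — apply power reduction to \cos^{2}{\left(λ \right)}; each application halves the trigonometric degree.


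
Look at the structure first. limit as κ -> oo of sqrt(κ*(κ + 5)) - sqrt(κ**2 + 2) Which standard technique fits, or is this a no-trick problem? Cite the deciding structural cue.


Technique: conjugate multiplication — turning the difference into a conjugate-rationalized ratio makes the limit readable.


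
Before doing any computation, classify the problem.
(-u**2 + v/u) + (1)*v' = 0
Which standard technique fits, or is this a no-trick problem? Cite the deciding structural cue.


Best approach: a linear integrating factor — the unknown enters only to the first power against a nonzero forcing term — the integrating-factor template applies directly.


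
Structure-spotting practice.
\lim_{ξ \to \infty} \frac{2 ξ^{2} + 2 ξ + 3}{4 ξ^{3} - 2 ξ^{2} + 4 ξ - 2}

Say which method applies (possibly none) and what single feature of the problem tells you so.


Diagnosis: dominant-term comparison — growth-rate triage: the leading powers of ξ decide the limit, everything else is noise. As a single quotient, the ∞/∞ shape would yield to repeated differentiation as well — the growth comparison gets there in one look.


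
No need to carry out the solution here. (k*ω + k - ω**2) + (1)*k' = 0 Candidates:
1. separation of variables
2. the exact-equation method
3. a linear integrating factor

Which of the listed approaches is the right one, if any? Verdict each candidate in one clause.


Method: a linear integrating factor — linear in the unknown with genuine forcing: multiply through by the exponential of the integrated coefficient and the left side closes into one derivative.
- separation of variables — no division isolates the independent variable from the unknown.
- the exact-equation method — the mixed-partials test fails on this split — it is not an exact differential as presented.
- a linear integrating factor — yes, a natural case for it.


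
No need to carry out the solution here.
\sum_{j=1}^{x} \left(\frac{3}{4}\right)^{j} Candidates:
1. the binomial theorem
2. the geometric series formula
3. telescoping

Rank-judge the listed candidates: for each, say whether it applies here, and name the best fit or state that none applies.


Technique: the geometric series formula — check a ratio of consecutive terms: it is \frac{3}{4}, independent of the index, so the geometric formula closes the sum.
- the binomial theorem: there is no sum-raised-to-a-power identity hiding in these terms.
- the geometric series formula: yes — fits the structure here.
- telescoping: the summand is not presented as a shifted difference — a telescoping rewrite may exist, but the displayed structure does not offer one.


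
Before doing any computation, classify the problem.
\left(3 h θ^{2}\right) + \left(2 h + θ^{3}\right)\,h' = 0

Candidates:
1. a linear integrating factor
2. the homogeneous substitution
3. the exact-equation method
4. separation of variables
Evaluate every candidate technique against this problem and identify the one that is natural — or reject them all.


Verdict: the exact-equation method — the cross partial derivatives of 3 h θ^{2} and 2 h + θ^{3} agree, so the left side is the total differential of one potential in θ and h.
- a linear integrating factor — a nonlinear term in the unknown puts this outside the integrating-factor template.
- the homogeneous substitution — the slope changes under joint rescaling, failing the degree-zero test.
- the exact-equation method: applies; the problem has the shape this method handles.
- separation of variables: no division isolates the independent variable from the unknown.


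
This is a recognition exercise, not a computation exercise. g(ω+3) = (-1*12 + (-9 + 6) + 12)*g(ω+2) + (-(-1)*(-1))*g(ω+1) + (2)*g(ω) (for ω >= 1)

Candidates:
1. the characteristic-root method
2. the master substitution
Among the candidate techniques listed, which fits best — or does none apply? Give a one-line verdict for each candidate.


Verdict: the characteristic-root method — fixed numeric weights on consecutive terms and no forcing term added: the root method in its home territory.
- the characteristic-root method: yes — fits the structure here.
- the master substitution — no fixed divisor shrinks the index between calls.


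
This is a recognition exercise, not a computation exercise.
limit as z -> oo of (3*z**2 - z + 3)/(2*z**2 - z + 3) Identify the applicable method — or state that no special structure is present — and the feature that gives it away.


Verdict: dominant-term comparison — growth-rate triage: the leading powers of z decide the limit, everything else is noise. Viewed as a single quotient this is an ∞/∞ form — an at-infinity application of l'Hôpital's rule would also resolve it; comparing leading growth reads the answer without differentiating.


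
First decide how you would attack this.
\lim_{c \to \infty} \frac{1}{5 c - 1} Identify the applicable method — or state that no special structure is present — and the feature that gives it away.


Method: dominant-term comparison — at large c only the top-degree terms survive; compare the leading terms and the limit falls out. Differentiating the expression as a single quotient would eventually settle it as well; matching dominant growth settles it immediately.


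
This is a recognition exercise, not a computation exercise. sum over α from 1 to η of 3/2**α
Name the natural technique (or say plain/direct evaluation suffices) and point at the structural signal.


Best approach: the geometric series formula — consecutive terms stand in a fixed index-free ratio — the geometric sum formula closes it.


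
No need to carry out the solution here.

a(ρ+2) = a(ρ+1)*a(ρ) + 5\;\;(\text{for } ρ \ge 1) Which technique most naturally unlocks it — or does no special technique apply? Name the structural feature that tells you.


Method: no special technique — nonlinear feedback in the recursion rules out every root- or factor-based technique.


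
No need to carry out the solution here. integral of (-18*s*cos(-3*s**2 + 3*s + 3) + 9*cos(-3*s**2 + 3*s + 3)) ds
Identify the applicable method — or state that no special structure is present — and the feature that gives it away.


Verdict: u-substitution — collected, the integrand has one factor that is, up to a constant, the derivative of an inner expression the rest depends on — substitute for that inner expression.


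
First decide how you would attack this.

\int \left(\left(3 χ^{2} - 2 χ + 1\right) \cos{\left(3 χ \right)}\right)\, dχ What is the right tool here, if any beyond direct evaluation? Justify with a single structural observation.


Method: integration by parts — the integrand splits as 3 χ^{2} - 2 χ + 1 times \cos{\left(3 χ \right)} — repeatedly differentiating the polynomial part kills it, which is the parts ladder.
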